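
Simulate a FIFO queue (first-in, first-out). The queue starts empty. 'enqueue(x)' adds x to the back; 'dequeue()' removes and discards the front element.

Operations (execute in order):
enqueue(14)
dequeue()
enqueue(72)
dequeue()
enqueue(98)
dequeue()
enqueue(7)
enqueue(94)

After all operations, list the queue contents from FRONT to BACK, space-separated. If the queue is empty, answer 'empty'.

Answer: 7 94

Derivation:
enqueue(14): [14]
dequeue(): []
enqueue(72): [72]
dequeue(): []
enqueue(98): [98]
dequeue(): []
enqueue(7): [7]
enqueue(94): [7, 94]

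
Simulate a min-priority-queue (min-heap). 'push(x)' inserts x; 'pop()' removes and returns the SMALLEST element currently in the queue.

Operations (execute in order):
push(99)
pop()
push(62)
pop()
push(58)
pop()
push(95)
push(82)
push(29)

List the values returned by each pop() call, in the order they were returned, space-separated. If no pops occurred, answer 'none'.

Answer: 99 62 58

Derivation:
push(99): heap contents = [99]
pop() → 99: heap contents = []
push(62): heap contents = [62]
pop() → 62: heap contents = []
push(58): heap contents = [58]
pop() → 58: heap contents = []
push(95): heap contents = [95]
push(82): heap contents = [82, 95]
push(29): heap contents = [29, 82, 95]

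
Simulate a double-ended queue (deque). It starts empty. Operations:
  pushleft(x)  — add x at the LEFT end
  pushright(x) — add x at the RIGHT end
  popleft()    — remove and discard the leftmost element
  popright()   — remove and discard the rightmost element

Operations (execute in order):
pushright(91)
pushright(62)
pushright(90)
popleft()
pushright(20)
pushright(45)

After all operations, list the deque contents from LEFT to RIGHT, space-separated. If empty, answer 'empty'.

pushright(91): [91]
pushright(62): [91, 62]
pushright(90): [91, 62, 90]
popleft(): [62, 90]
pushright(20): [62, 90, 20]
pushright(45): [62, 90, 20, 45]

Answer: 62 90 20 45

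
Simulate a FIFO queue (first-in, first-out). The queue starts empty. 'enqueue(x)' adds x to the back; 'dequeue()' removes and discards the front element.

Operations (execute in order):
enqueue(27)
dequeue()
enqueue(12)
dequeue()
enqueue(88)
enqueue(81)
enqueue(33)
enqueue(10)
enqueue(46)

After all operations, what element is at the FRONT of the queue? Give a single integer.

enqueue(27): queue = [27]
dequeue(): queue = []
enqueue(12): queue = [12]
dequeue(): queue = []
enqueue(88): queue = [88]
enqueue(81): queue = [88, 81]
enqueue(33): queue = [88, 81, 33]
enqueue(10): queue = [88, 81, 33, 10]
enqueue(46): queue = [88, 81, 33, 10, 46]

Answer: 88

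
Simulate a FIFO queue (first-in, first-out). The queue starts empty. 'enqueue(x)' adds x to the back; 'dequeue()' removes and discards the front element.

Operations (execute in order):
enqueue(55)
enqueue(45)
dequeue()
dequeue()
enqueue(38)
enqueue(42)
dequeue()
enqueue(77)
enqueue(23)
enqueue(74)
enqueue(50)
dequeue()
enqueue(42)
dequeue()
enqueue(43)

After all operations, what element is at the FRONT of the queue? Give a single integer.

enqueue(55): queue = [55]
enqueue(45): queue = [55, 45]
dequeue(): queue = [45]
dequeue(): queue = []
enqueue(38): queue = [38]
enqueue(42): queue = [38, 42]
dequeue(): queue = [42]
enqueue(77): queue = [42, 77]
enqueue(23): queue = [42, 77, 23]
enqueue(74): queue = [42, 77, 23, 74]
enqueue(50): queue = [42, 77, 23, 74, 50]
dequeue(): queue = [77, 23, 74, 50]
enqueue(42): queue = [77, 23, 74, 50, 42]
dequeue(): queue = [23, 74, 50, 42]
enqueue(43): queue = [23, 74, 50, 42, 43]

Answer: 23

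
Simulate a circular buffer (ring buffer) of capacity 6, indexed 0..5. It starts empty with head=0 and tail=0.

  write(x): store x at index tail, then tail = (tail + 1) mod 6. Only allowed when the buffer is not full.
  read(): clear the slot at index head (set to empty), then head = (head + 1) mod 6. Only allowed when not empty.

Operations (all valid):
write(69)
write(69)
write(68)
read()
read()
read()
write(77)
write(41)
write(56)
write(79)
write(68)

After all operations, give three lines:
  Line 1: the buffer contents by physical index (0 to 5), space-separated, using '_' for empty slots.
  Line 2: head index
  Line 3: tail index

Answer: 79 68 _ 77 41 56
3
2

Derivation:
write(69): buf=[69 _ _ _ _ _], head=0, tail=1, size=1
write(69): buf=[69 69 _ _ _ _], head=0, tail=2, size=2
write(68): buf=[69 69 68 _ _ _], head=0, tail=3, size=3
read(): buf=[_ 69 68 _ _ _], head=1, tail=3, size=2
read(): buf=[_ _ 68 _ _ _], head=2, tail=3, size=1
read(): buf=[_ _ _ _ _ _], head=3, tail=3, size=0
write(77): buf=[_ _ _ 77 _ _], head=3, tail=4, size=1
write(41): buf=[_ _ _ 77 41 _], head=3, tail=5, size=2
write(56): buf=[_ _ _ 77 41 56], head=3, tail=0, size=3
write(79): buf=[79 _ _ 77 41 56], head=3, tail=1, size=4
write(68): buf=[79 68 _ 77 41 56], head=3, tail=2, size=5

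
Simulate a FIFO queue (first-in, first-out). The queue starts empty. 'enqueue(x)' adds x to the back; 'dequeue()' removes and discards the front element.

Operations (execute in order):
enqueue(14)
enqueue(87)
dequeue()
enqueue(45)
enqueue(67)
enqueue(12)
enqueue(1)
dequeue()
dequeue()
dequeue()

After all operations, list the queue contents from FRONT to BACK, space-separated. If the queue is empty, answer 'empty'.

Answer: 12 1

Derivation:
enqueue(14): [14]
enqueue(87): [14, 87]
dequeue(): [87]
enqueue(45): [87, 45]
enqueue(67): [87, 45, 67]
enqueue(12): [87, 45, 67, 12]
enqueue(1): [87, 45, 67, 12, 1]
dequeue(): [45, 67, 12, 1]
dequeue(): [67, 12, 1]
dequeue(): [12, 1]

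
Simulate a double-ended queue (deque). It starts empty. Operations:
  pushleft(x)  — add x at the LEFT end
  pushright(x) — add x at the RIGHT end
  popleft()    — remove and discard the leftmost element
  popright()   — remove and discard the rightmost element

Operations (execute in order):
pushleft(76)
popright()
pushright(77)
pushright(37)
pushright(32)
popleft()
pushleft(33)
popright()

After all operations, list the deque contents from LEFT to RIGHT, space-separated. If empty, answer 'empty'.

pushleft(76): [76]
popright(): []
pushright(77): [77]
pushright(37): [77, 37]
pushright(32): [77, 37, 32]
popleft(): [37, 32]
pushleft(33): [33, 37, 32]
popright(): [33, 37]

Answer: 33 37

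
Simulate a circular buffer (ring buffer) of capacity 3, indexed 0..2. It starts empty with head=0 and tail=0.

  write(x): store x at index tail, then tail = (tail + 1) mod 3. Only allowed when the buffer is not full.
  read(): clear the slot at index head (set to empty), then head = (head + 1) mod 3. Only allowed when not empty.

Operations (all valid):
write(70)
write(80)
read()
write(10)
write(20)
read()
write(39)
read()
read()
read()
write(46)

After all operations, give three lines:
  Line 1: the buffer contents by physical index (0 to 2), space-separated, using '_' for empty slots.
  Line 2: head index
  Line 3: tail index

Answer: _ _ 46
2
0

Derivation:
write(70): buf=[70 _ _], head=0, tail=1, size=1
write(80): buf=[70 80 _], head=0, tail=2, size=2
read(): buf=[_ 80 _], head=1, tail=2, size=1
write(10): buf=[_ 80 10], head=1, tail=0, size=2
write(20): buf=[20 80 10], head=1, tail=1, size=3
read(): buf=[20 _ 10], head=2, tail=1, size=2
write(39): buf=[20 39 10], head=2, tail=2, size=3
read(): buf=[20 39 _], head=0, tail=2, size=2
read(): buf=[_ 39 _], head=1, tail=2, size=1
read(): buf=[_ _ _], head=2, tail=2, size=0
write(46): buf=[_ _ 46], head=2, tail=0, size=1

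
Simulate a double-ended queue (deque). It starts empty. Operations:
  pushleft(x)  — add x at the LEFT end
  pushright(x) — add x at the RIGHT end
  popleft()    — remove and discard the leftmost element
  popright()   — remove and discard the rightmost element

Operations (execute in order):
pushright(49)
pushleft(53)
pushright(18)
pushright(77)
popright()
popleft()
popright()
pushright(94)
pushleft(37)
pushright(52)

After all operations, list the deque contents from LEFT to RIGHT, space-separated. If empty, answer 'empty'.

Answer: 37 49 94 52

Derivation:
pushright(49): [49]
pushleft(53): [53, 49]
pushright(18): [53, 49, 18]
pushright(77): [53, 49, 18, 77]
popright(): [53, 49, 18]
popleft(): [49, 18]
popright(): [49]
pushright(94): [49, 94]
pushleft(37): [37, 49, 94]
pushright(52): [37, 49, 94, 52]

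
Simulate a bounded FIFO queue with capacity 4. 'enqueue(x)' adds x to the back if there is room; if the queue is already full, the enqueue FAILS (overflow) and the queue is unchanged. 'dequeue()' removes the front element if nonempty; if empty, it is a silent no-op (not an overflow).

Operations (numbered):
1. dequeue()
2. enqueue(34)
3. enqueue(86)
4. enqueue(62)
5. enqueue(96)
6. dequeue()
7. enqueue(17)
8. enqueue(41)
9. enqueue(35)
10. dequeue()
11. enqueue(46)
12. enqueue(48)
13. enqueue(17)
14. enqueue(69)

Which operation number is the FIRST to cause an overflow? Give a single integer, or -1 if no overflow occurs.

1. dequeue(): empty, no-op, size=0
2. enqueue(34): size=1
3. enqueue(86): size=2
4. enqueue(62): size=3
5. enqueue(96): size=4
6. dequeue(): size=3
7. enqueue(17): size=4
8. enqueue(41): size=4=cap → OVERFLOW (fail)
9. enqueue(35): size=4=cap → OVERFLOW (fail)
10. dequeue(): size=3
11. enqueue(46): size=4
12. enqueue(48): size=4=cap → OVERFLOW (fail)
13. enqueue(17): size=4=cap → OVERFLOW (fail)
14. enqueue(69): size=4=cap → OVERFLOW (fail)

Answer: 8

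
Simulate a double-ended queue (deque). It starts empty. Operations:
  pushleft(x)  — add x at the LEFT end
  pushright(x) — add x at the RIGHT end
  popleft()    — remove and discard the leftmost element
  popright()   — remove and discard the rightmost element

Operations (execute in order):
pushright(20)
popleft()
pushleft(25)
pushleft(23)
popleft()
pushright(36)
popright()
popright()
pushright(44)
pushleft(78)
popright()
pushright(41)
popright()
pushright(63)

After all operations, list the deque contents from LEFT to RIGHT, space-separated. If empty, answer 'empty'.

pushright(20): [20]
popleft(): []
pushleft(25): [25]
pushleft(23): [23, 25]
popleft(): [25]
pushright(36): [25, 36]
popright(): [25]
popright(): []
pushright(44): [44]
pushleft(78): [78, 44]
popright(): [78]
pushright(41): [78, 41]
popright(): [78]
pushright(63): [78, 63]

Answer: 78 63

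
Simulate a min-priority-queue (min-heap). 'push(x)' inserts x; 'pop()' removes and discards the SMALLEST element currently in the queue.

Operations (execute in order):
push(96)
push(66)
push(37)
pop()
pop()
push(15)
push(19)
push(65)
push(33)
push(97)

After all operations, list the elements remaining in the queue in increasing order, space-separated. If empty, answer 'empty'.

Answer: 15 19 33 65 96 97

Derivation:
push(96): heap contents = [96]
push(66): heap contents = [66, 96]
push(37): heap contents = [37, 66, 96]
pop() → 37: heap contents = [66, 96]
pop() → 66: heap contents = [96]
push(15): heap contents = [15, 96]
push(19): heap contents = [15, 19, 96]
push(65): heap contents = [15, 19, 65, 96]
push(33): heap contents = [15, 19, 33, 65, 96]
push(97): heap contents = [15, 19, 33, 65, 96, 97]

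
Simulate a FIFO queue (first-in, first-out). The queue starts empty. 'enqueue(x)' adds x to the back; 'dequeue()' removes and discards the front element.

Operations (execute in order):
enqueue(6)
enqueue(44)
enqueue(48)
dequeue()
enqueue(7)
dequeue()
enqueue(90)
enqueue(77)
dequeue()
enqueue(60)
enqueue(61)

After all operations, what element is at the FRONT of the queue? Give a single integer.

Answer: 7

Derivation:
enqueue(6): queue = [6]
enqueue(44): queue = [6, 44]
enqueue(48): queue = [6, 44, 48]
dequeue(): queue = [44, 48]
enqueue(7): queue = [44, 48, 7]
dequeue(): queue = [48, 7]
enqueue(90): queue = [48, 7, 90]
enqueue(77): queue = [48, 7, 90, 77]
dequeue(): queue = [7, 90, 77]
enqueue(60): queue = [7, 90, 77, 60]
enqueue(61): queue = [7, 90, 77, 60, 61]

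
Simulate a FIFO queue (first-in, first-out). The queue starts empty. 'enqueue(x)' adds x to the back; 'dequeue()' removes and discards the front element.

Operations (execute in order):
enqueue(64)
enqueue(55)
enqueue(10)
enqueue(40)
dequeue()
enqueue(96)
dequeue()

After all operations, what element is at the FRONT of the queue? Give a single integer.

enqueue(64): queue = [64]
enqueue(55): queue = [64, 55]
enqueue(10): queue = [64, 55, 10]
enqueue(40): queue = [64, 55, 10, 40]
dequeue(): queue = [55, 10, 40]
enqueue(96): queue = [55, 10, 40, 96]
dequeue(): queue = [10, 40, 96]

Answer: 10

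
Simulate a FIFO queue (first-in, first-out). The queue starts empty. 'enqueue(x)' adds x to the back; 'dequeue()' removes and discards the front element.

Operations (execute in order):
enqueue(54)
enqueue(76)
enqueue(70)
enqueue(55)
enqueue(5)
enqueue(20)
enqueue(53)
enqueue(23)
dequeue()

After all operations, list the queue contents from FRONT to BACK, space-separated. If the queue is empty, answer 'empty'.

Answer: 76 70 55 5 20 53 23

Derivation:
enqueue(54): [54]
enqueue(76): [54, 76]
enqueue(70): [54, 76, 70]
enqueue(55): [54, 76, 70, 55]
enqueue(5): [54, 76, 70, 55, 5]
enqueue(20): [54, 76, 70, 55, 5, 20]
enqueue(53): [54, 76, 70, 55, 5, 20, 53]
enqueue(23): [54, 76, 70, 55, 5, 20, 53, 23]
dequeue(): [76, 70, 55, 5, 20, 53, 23]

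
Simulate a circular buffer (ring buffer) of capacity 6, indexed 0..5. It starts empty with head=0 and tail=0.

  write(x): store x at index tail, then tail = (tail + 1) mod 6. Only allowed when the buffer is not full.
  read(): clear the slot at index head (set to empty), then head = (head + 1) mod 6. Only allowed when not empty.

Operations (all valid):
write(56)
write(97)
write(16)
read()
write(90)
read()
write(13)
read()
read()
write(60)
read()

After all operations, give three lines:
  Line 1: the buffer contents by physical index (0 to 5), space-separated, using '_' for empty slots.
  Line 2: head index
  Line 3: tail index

Answer: _ _ _ _ _ 60
5
0

Derivation:
write(56): buf=[56 _ _ _ _ _], head=0, tail=1, size=1
write(97): buf=[56 97 _ _ _ _], head=0, tail=2, size=2
write(16): buf=[56 97 16 _ _ _], head=0, tail=3, size=3
read(): buf=[_ 97 16 _ _ _], head=1, tail=3, size=2
write(90): buf=[_ 97 16 90 _ _], head=1, tail=4, size=3
read(): buf=[_ _ 16 90 _ _], head=2, tail=4, size=2
write(13): buf=[_ _ 16 90 13 _], head=2, tail=5, size=3
read(): buf=[_ _ _ 90 13 _], head=3, tail=5, size=2
read(): buf=[_ _ _ _ 13 _], head=4, tail=5, size=1
write(60): buf=[_ _ _ _ 13 60], head=4, tail=0, size=2
read(): buf=[_ _ _ _ _ 60], head=5, tail=0, size=1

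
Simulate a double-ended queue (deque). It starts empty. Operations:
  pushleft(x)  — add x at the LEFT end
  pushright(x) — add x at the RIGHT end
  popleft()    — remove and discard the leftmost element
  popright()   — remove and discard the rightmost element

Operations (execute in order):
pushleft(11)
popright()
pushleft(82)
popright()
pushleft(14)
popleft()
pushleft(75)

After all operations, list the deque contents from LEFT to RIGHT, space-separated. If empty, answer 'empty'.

Answer: 75

Derivation:
pushleft(11): [11]
popright(): []
pushleft(82): [82]
popright(): []
pushleft(14): [14]
popleft(): []
pushleft(75): [75]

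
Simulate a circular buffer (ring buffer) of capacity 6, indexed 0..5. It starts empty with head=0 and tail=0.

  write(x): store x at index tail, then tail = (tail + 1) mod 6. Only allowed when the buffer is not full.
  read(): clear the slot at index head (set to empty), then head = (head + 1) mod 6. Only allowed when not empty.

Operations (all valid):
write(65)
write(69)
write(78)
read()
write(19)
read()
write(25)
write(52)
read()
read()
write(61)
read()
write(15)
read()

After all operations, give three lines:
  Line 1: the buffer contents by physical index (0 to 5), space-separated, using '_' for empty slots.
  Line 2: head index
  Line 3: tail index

write(65): buf=[65 _ _ _ _ _], head=0, tail=1, size=1
write(69): buf=[65 69 _ _ _ _], head=0, tail=2, size=2
write(78): buf=[65 69 78 _ _ _], head=0, tail=3, size=3
read(): buf=[_ 69 78 _ _ _], head=1, tail=3, size=2
write(19): buf=[_ 69 78 19 _ _], head=1, tail=4, size=3
read(): buf=[_ _ 78 19 _ _], head=2, tail=4, size=2
write(25): buf=[_ _ 78 19 25 _], head=2, tail=5, size=3
write(52): buf=[_ _ 78 19 25 52], head=2, tail=0, size=4
read(): buf=[_ _ _ 19 25 52], head=3, tail=0, size=3
read(): buf=[_ _ _ _ 25 52], head=4, tail=0, size=2
write(61): buf=[61 _ _ _ 25 52], head=4, tail=1, size=3
read(): buf=[61 _ _ _ _ 52], head=5, tail=1, size=2
write(15): buf=[61 15 _ _ _ 52], head=5, tail=2, size=3
read(): buf=[61 15 _ _ _ _], head=0, tail=2, size=2

Answer: 61 15 _ _ _ _
0
2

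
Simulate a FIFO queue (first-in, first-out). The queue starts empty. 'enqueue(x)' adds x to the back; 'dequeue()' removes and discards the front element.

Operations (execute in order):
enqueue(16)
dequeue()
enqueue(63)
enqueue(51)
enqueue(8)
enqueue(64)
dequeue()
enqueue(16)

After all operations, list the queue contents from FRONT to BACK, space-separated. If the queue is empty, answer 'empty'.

enqueue(16): [16]
dequeue(): []
enqueue(63): [63]
enqueue(51): [63, 51]
enqueue(8): [63, 51, 8]
enqueue(64): [63, 51, 8, 64]
dequeue(): [51, 8, 64]
enqueue(16): [51, 8, 64, 16]

Answer: 51 8 64 16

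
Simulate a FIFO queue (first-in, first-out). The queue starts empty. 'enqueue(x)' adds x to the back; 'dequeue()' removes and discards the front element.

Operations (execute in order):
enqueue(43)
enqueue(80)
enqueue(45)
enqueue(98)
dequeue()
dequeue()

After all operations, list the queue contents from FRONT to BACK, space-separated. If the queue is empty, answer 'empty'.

Answer: 45 98

Derivation:
enqueue(43): [43]
enqueue(80): [43, 80]
enqueue(45): [43, 80, 45]
enqueue(98): [43, 80, 45, 98]
dequeue(): [80, 45, 98]
dequeue(): [45, 98]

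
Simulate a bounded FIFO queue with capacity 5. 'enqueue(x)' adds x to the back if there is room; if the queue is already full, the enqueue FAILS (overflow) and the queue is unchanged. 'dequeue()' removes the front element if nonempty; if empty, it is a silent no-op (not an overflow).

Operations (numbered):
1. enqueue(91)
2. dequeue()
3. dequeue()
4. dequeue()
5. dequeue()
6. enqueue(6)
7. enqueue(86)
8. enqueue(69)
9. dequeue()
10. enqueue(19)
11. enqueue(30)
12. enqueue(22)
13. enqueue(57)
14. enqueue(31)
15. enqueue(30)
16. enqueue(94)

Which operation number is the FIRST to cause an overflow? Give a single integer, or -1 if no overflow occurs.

1. enqueue(91): size=1
2. dequeue(): size=0
3. dequeue(): empty, no-op, size=0
4. dequeue(): empty, no-op, size=0
5. dequeue(): empty, no-op, size=0
6. enqueue(6): size=1
7. enqueue(86): size=2
8. enqueue(69): size=3
9. dequeue(): size=2
10. enqueue(19): size=3
11. enqueue(30): size=4
12. enqueue(22): size=5
13. enqueue(57): size=5=cap → OVERFLOW (fail)
14. enqueue(31): size=5=cap → OVERFLOW (fail)
15. enqueue(30): size=5=cap → OVERFLOW (fail)
16. enqueue(94): size=5=cap → OVERFLOW (fail)

Answer: 13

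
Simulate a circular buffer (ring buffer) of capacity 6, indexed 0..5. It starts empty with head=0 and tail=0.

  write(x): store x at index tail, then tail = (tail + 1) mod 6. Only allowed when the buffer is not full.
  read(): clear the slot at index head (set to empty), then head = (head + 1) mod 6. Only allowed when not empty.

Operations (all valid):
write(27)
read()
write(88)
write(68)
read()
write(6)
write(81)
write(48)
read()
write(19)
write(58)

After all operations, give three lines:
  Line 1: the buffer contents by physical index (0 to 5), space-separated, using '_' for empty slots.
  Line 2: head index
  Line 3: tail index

write(27): buf=[27 _ _ _ _ _], head=0, tail=1, size=1
read(): buf=[_ _ _ _ _ _], head=1, tail=1, size=0
write(88): buf=[_ 88 _ _ _ _], head=1, tail=2, size=1
write(68): buf=[_ 88 68 _ _ _], head=1, tail=3, size=2
read(): buf=[_ _ 68 _ _ _], head=2, tail=3, size=1
write(6): buf=[_ _ 68 6 _ _], head=2, tail=4, size=2
write(81): buf=[_ _ 68 6 81 _], head=2, tail=5, size=3
write(48): buf=[_ _ 68 6 81 48], head=2, tail=0, size=4
read(): buf=[_ _ _ 6 81 48], head=3, tail=0, size=3
write(19): buf=[19 _ _ 6 81 48], head=3, tail=1, size=4
write(58): buf=[19 58 _ 6 81 48], head=3, tail=2, size=5

Answer: 19 58 _ 6 81 48
3
2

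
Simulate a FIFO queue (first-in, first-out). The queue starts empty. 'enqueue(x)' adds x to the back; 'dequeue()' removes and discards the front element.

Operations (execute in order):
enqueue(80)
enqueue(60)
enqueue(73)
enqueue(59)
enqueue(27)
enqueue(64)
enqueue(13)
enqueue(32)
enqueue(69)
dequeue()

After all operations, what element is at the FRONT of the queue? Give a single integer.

enqueue(80): queue = [80]
enqueue(60): queue = [80, 60]
enqueue(73): queue = [80, 60, 73]
enqueue(59): queue = [80, 60, 73, 59]
enqueue(27): queue = [80, 60, 73, 59, 27]
enqueue(64): queue = [80, 60, 73, 59, 27, 64]
enqueue(13): queue = [80, 60, 73, 59, 27, 64, 13]
enqueue(32): queue = [80, 60, 73, 59, 27, 64, 13, 32]
enqueue(69): queue = [80, 60, 73, 59, 27, 64, 13, 32, 69]
dequeue(): queue = [60, 73, 59, 27, 64, 13, 32, 69]

Answer: 60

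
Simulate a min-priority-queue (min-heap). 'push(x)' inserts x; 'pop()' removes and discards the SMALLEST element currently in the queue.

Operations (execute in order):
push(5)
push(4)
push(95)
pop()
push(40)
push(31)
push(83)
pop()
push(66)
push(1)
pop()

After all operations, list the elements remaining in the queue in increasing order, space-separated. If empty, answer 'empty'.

push(5): heap contents = [5]
push(4): heap contents = [4, 5]
push(95): heap contents = [4, 5, 95]
pop() → 4: heap contents = [5, 95]
push(40): heap contents = [5, 40, 95]
push(31): heap contents = [5, 31, 40, 95]
push(83): heap contents = [5, 31, 40, 83, 95]
pop() → 5: heap contents = [31, 40, 83, 95]
push(66): heap contents = [31, 40, 66, 83, 95]
push(1): heap contents = [1, 31, 40, 66, 83, 95]
pop() → 1: heap contents = [31, 40, 66, 83, 95]

Answer: 31 40 66 83 95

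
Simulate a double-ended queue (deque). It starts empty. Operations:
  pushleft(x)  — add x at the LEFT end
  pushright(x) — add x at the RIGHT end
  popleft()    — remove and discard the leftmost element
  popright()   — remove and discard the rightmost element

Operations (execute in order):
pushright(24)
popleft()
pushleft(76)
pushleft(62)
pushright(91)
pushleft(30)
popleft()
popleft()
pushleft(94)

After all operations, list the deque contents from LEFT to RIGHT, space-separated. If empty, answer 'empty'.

Answer: 94 76 91

Derivation:
pushright(24): [24]
popleft(): []
pushleft(76): [76]
pushleft(62): [62, 76]
pushright(91): [62, 76, 91]
pushleft(30): [30, 62, 76, 91]
popleft(): [62, 76, 91]
popleft(): [76, 91]
pushleft(94): [94, 76, 91]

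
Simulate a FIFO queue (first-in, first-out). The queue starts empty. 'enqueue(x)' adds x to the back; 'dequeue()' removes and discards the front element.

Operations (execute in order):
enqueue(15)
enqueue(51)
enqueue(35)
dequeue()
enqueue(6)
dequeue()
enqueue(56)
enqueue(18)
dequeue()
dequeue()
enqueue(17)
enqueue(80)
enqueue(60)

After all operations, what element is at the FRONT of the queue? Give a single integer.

Answer: 56

Derivation:
enqueue(15): queue = [15]
enqueue(51): queue = [15, 51]
enqueue(35): queue = [15, 51, 35]
dequeue(): queue = [51, 35]
enqueue(6): queue = [51, 35, 6]
dequeue(): queue = [35, 6]
enqueue(56): queue = [35, 6, 56]
enqueue(18): queue = [35, 6, 56, 18]
dequeue(): queue = [6, 56, 18]
dequeue(): queue = [56, 18]
enqueue(17): queue = [56, 18, 17]
enqueue(80): queue = [56, 18, 17, 80]
enqueue(60): queue = [56, 18, 17, 80, 60]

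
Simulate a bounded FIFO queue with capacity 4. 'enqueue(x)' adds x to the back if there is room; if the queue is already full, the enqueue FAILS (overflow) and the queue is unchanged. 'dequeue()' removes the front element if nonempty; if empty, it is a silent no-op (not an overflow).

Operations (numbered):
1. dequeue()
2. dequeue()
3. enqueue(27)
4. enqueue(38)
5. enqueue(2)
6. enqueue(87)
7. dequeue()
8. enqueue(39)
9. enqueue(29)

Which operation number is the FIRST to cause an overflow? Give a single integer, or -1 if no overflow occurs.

1. dequeue(): empty, no-op, size=0
2. dequeue(): empty, no-op, size=0
3. enqueue(27): size=1
4. enqueue(38): size=2
5. enqueue(2): size=3
6. enqueue(87): size=4
7. dequeue(): size=3
8. enqueue(39): size=4
9. enqueue(29): size=4=cap → OVERFLOW (fail)

Answer: 9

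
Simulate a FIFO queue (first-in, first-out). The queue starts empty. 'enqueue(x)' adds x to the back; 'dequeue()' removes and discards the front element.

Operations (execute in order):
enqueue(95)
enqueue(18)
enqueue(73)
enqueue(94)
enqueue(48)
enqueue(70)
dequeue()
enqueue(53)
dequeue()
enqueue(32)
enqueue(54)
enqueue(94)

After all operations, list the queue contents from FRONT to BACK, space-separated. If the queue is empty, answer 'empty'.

Answer: 73 94 48 70 53 32 54 94

Derivation:
enqueue(95): [95]
enqueue(18): [95, 18]
enqueue(73): [95, 18, 73]
enqueue(94): [95, 18, 73, 94]
enqueue(48): [95, 18, 73, 94, 48]
enqueue(70): [95, 18, 73, 94, 48, 70]
dequeue(): [18, 73, 94, 48, 70]
enqueue(53): [18, 73, 94, 48, 70, 53]
dequeue(): [73, 94, 48, 70, 53]
enqueue(32): [73, 94, 48, 70, 53, 32]
enqueue(54): [73, 94, 48, 70, 53, 32, 54]
enqueue(94): [73, 94, 48, 70, 53, 32, 54, 94]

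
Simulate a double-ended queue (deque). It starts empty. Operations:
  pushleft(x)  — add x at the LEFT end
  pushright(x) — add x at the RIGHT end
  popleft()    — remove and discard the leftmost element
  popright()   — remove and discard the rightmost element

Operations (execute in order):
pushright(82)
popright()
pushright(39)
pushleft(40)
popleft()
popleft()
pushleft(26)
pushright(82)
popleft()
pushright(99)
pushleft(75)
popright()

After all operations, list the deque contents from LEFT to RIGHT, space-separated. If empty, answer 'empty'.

pushright(82): [82]
popright(): []
pushright(39): [39]
pushleft(40): [40, 39]
popleft(): [39]
popleft(): []
pushleft(26): [26]
pushright(82): [26, 82]
popleft(): [82]
pushright(99): [82, 99]
pushleft(75): [75, 82, 99]
popright(): [75, 82]

Answer: 75 82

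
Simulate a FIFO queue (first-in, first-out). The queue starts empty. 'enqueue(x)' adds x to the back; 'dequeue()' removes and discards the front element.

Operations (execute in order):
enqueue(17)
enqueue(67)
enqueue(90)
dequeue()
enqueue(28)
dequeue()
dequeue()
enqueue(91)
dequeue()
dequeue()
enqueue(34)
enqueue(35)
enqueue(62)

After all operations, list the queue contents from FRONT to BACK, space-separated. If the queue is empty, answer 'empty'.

Answer: 34 35 62

Derivation:
enqueue(17): [17]
enqueue(67): [17, 67]
enqueue(90): [17, 67, 90]
dequeue(): [67, 90]
enqueue(28): [67, 90, 28]
dequeue(): [90, 28]
dequeue(): [28]
enqueue(91): [28, 91]
dequeue(): [91]
dequeue(): []
enqueue(34): [34]
enqueue(35): [34, 35]
enqueue(62): [34, 35, 62]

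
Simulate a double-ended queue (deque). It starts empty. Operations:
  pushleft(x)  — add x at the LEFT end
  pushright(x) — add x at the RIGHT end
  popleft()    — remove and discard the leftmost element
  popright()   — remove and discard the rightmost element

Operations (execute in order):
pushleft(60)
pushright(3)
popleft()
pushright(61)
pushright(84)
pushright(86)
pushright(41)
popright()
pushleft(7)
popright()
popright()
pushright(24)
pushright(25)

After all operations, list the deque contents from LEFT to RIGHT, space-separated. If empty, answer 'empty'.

Answer: 7 3 61 24 25

Derivation:
pushleft(60): [60]
pushright(3): [60, 3]
popleft(): [3]
pushright(61): [3, 61]
pushright(84): [3, 61, 84]
pushright(86): [3, 61, 84, 86]
pushright(41): [3, 61, 84, 86, 41]
popright(): [3, 61, 84, 86]
pushleft(7): [7, 3, 61, 84, 86]
popright(): [7, 3, 61, 84]
popright(): [7, 3, 61]
pushright(24): [7, 3, 61, 24]
pushright(25): [7, 3, 61, 24, 25]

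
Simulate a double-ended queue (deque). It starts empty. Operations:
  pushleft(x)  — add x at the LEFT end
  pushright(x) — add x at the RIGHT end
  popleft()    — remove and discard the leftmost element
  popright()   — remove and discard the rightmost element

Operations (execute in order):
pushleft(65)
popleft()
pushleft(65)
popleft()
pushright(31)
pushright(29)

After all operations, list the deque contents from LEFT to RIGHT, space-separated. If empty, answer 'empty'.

Answer: 31 29

Derivation:
pushleft(65): [65]
popleft(): []
pushleft(65): [65]
popleft(): []
pushright(31): [31]
pushright(29): [31, 29]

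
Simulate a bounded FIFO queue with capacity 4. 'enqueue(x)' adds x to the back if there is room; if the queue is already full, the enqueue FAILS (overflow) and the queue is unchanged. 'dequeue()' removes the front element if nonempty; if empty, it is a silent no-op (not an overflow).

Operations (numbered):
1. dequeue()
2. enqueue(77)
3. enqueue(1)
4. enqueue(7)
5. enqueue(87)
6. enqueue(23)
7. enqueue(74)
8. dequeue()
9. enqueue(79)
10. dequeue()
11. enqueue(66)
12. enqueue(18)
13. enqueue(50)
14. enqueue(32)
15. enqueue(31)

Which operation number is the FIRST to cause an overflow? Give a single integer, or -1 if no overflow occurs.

Answer: 6

Derivation:
1. dequeue(): empty, no-op, size=0
2. enqueue(77): size=1
3. enqueue(1): size=2
4. enqueue(7): size=3
5. enqueue(87): size=4
6. enqueue(23): size=4=cap → OVERFLOW (fail)
7. enqueue(74): size=4=cap → OVERFLOW (fail)
8. dequeue(): size=3
9. enqueue(79): size=4
10. dequeue(): size=3
11. enqueue(66): size=4
12. enqueue(18): size=4=cap → OVERFLOW (fail)
13. enqueue(50): size=4=cap → OVERFLOW (fail)
14. enqueue(32): size=4=cap → OVERFLOW (fail)
15. enqueue(31): size=4=cap → OVERFLOW (fail)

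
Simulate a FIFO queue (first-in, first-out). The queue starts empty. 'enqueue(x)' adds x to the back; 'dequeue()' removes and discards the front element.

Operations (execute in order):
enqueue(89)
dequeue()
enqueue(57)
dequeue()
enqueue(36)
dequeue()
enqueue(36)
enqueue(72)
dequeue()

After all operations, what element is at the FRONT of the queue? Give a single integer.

Answer: 72

Derivation:
enqueue(89): queue = [89]
dequeue(): queue = []
enqueue(57): queue = [57]
dequeue(): queue = []
enqueue(36): queue = [36]
dequeue(): queue = []
enqueue(36): queue = [36]
enqueue(72): queue = [36, 72]
dequeue(): queue = [72]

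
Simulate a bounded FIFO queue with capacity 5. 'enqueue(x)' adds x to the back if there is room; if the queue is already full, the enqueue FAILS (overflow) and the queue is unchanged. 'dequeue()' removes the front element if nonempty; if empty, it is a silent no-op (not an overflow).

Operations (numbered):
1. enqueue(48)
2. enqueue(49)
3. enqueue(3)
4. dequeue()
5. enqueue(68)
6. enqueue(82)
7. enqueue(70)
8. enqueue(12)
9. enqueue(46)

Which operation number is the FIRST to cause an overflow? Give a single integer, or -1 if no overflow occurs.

Answer: 8

Derivation:
1. enqueue(48): size=1
2. enqueue(49): size=2
3. enqueue(3): size=3
4. dequeue(): size=2
5. enqueue(68): size=3
6. enqueue(82): size=4
7. enqueue(70): size=5
8. enqueue(12): size=5=cap → OVERFLOW (fail)
9. enqueue(46): size=5=cap → OVERFLOW (fail)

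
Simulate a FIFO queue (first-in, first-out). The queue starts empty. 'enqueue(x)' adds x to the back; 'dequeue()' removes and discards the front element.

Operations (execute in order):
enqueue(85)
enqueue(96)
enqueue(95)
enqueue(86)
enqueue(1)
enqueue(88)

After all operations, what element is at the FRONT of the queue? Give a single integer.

Answer: 85

Derivation:
enqueue(85): queue = [85]
enqueue(96): queue = [85, 96]
enqueue(95): queue = [85, 96, 95]
enqueue(86): queue = [85, 96, 95, 86]
enqueue(1): queue = [85, 96, 95, 86, 1]
enqueue(88): queue = [85, 96, 95, 86, 1, 88]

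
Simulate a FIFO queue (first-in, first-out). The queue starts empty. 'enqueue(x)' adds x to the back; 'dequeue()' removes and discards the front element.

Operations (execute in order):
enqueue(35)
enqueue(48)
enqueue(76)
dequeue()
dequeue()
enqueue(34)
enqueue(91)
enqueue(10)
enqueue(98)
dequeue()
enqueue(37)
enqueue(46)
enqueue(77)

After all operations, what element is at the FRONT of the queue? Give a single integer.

enqueue(35): queue = [35]
enqueue(48): queue = [35, 48]
enqueue(76): queue = [35, 48, 76]
dequeue(): queue = [48, 76]
dequeue(): queue = [76]
enqueue(34): queue = [76, 34]
enqueue(91): queue = [76, 34, 91]
enqueue(10): queue = [76, 34, 91, 10]
enqueue(98): queue = [76, 34, 91, 10, 98]
dequeue(): queue = [34, 91, 10, 98]
enqueue(37): queue = [34, 91, 10, 98, 37]
enqueue(46): queue = [34, 91, 10, 98, 37, 46]
enqueue(77): queue = [34, 91, 10, 98, 37, 46, 77]

Answer: 34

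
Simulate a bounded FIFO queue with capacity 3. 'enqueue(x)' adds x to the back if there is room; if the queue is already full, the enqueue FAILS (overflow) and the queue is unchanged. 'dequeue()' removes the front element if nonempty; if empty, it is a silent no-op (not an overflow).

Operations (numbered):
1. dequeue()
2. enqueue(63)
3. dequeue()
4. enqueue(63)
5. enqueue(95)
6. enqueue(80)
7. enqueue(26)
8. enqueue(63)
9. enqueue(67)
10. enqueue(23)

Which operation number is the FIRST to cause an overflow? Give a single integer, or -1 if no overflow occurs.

1. dequeue(): empty, no-op, size=0
2. enqueue(63): size=1
3. dequeue(): size=0
4. enqueue(63): size=1
5. enqueue(95): size=2
6. enqueue(80): size=3
7. enqueue(26): size=3=cap → OVERFLOW (fail)
8. enqueue(63): size=3=cap → OVERFLOW (fail)
9. enqueue(67): size=3=cap → OVERFLOW (fail)
10. enqueue(23): size=3=cap → OVERFLOW (fail)

Answer: 7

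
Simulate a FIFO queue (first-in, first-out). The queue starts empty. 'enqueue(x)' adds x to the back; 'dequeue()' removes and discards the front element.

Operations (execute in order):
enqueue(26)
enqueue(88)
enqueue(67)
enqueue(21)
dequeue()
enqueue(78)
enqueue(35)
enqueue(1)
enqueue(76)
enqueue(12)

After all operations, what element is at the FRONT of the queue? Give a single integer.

Answer: 88

Derivation:
enqueue(26): queue = [26]
enqueue(88): queue = [26, 88]
enqueue(67): queue = [26, 88, 67]
enqueue(21): queue = [26, 88, 67, 21]
dequeue(): queue = [88, 67, 21]
enqueue(78): queue = [88, 67, 21, 78]
enqueue(35): queue = [88, 67, 21, 78, 35]
enqueue(1): queue = [88, 67, 21, 78, 35, 1]
enqueue(76): queue = [88, 67, 21, 78, 35, 1, 76]
enqueue(12): queue = [88, 67, 21, 78, 35, 1, 76, 12]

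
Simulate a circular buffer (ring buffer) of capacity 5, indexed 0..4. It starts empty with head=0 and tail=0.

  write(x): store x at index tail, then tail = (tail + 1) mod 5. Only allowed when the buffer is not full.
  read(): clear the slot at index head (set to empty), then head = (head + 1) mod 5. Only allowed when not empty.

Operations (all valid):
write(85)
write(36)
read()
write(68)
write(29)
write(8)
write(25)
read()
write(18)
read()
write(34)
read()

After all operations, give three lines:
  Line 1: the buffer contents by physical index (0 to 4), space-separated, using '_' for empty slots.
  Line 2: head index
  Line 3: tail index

write(85): buf=[85 _ _ _ _], head=0, tail=1, size=1
write(36): buf=[85 36 _ _ _], head=0, tail=2, size=2
read(): buf=[_ 36 _ _ _], head=1, tail=2, size=1
write(68): buf=[_ 36 68 _ _], head=1, tail=3, size=2
write(29): buf=[_ 36 68 29 _], head=1, tail=4, size=3
write(8): buf=[_ 36 68 29 8], head=1, tail=0, size=4
write(25): buf=[25 36 68 29 8], head=1, tail=1, size=5
read(): buf=[25 _ 68 29 8], head=2, tail=1, size=4
write(18): buf=[25 18 68 29 8], head=2, tail=2, size=5
read(): buf=[25 18 _ 29 8], head=3, tail=2, size=4
write(34): buf=[25 18 34 29 8], head=3, tail=3, size=5
read(): buf=[25 18 34 _ 8], head=4, tail=3, size=4

Answer: 25 18 34 _ 8
4
3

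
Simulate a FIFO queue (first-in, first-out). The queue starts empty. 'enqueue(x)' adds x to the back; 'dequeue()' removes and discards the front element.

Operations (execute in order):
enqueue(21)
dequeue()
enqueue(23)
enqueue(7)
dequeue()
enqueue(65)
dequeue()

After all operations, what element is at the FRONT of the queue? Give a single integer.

enqueue(21): queue = [21]
dequeue(): queue = []
enqueue(23): queue = [23]
enqueue(7): queue = [23, 7]
dequeue(): queue = [7]
enqueue(65): queue = [7, 65]
dequeue(): queue = [65]

Answer: 65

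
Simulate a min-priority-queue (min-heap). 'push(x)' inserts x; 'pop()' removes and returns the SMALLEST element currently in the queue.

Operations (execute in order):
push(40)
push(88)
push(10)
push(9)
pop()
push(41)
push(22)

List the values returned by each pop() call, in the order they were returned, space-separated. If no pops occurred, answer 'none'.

Answer: 9

Derivation:
push(40): heap contents = [40]
push(88): heap contents = [40, 88]
push(10): heap contents = [10, 40, 88]
push(9): heap contents = [9, 10, 40, 88]
pop() → 9: heap contents = [10, 40, 88]
push(41): heap contents = [10, 40, 41, 88]
push(22): heap contents = [10, 22, 40, 41, 88]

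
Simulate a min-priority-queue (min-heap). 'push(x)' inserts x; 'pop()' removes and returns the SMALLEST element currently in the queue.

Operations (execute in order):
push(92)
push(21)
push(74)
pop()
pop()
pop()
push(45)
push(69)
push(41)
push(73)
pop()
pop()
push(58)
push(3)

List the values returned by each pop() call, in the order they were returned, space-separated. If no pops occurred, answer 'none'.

push(92): heap contents = [92]
push(21): heap contents = [21, 92]
push(74): heap contents = [21, 74, 92]
pop() → 21: heap contents = [74, 92]
pop() → 74: heap contents = [92]
pop() → 92: heap contents = []
push(45): heap contents = [45]
push(69): heap contents = [45, 69]
push(41): heap contents = [41, 45, 69]
push(73): heap contents = [41, 45, 69, 73]
pop() → 41: heap contents = [45, 69, 73]
pop() → 45: heap contents = [69, 73]
push(58): heap contents = [58, 69, 73]
push(3): heap contents = [3, 58, 69, 73]

Answer: 21 74 92 41 45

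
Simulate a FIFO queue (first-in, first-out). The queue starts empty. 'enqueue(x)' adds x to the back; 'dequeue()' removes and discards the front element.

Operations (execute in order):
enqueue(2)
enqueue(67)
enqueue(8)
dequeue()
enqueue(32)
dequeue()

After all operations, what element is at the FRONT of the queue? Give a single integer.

Answer: 8

Derivation:
enqueue(2): queue = [2]
enqueue(67): queue = [2, 67]
enqueue(8): queue = [2, 67, 8]
dequeue(): queue = [67, 8]
enqueue(32): queue = [67, 8, 32]
dequeue(): queue = [8, 32]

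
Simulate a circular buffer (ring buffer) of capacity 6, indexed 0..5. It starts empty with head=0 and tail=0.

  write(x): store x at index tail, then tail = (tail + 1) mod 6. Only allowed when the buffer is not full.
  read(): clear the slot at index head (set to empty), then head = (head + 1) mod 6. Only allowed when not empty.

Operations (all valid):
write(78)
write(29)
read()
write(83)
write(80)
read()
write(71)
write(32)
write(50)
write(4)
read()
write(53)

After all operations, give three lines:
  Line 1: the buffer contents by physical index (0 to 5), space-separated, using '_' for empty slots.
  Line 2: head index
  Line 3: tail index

Answer: 50 4 53 80 71 32
3
3

Derivation:
write(78): buf=[78 _ _ _ _ _], head=0, tail=1, size=1
write(29): buf=[78 29 _ _ _ _], head=0, tail=2, size=2
read(): buf=[_ 29 _ _ _ _], head=1, tail=2, size=1
write(83): buf=[_ 29 83 _ _ _], head=1, tail=3, size=2
write(80): buf=[_ 29 83 80 _ _], head=1, tail=4, size=3
read(): buf=[_ _ 83 80 _ _], head=2, tail=4, size=2
write(71): buf=[_ _ 83 80 71 _], head=2, tail=5, size=3
write(32): buf=[_ _ 83 80 71 32], head=2, tail=0, size=4
write(50): buf=[50 _ 83 80 71 32], head=2, tail=1, size=5
write(4): buf=[50 4 83 80 71 32], head=2, tail=2, size=6
read(): buf=[50 4 _ 80 71 32], head=3, tail=2, size=5
write(53): buf=[50 4 53 80 71 32], head=3, tail=3, size=6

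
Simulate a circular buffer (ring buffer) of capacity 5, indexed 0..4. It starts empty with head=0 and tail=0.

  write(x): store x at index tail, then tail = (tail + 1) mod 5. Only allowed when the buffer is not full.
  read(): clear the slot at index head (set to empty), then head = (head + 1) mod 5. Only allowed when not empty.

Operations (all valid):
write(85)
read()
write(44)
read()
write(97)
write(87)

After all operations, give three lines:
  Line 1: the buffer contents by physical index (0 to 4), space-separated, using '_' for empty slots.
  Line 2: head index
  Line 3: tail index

write(85): buf=[85 _ _ _ _], head=0, tail=1, size=1
read(): buf=[_ _ _ _ _], head=1, tail=1, size=0
write(44): buf=[_ 44 _ _ _], head=1, tail=2, size=1
read(): buf=[_ _ _ _ _], head=2, tail=2, size=0
write(97): buf=[_ _ 97 _ _], head=2, tail=3, size=1
write(87): buf=[_ _ 97 87 _], head=2, tail=4, size=2

Answer: _ _ 97 87 _
2
4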